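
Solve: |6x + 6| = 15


An absolute value equation |expr| = 15 gives two cases:
Case 1: 6x + 6 = 15
  6x = 9, so x = 3/2
Case 2: 6x + 6 = -15
  6x = -21, so x = -7/2

x = -7/2, x = 3/2


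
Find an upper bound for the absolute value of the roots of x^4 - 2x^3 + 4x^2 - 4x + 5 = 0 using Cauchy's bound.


Cauchy's bound: all roots r satisfy |r| <= 1 + max(|a_i/a_n|) for i = 0,...,n-1
where a_n is the leading coefficient.

Coefficients: [1, -2, 4, -4, 5]
Leading coefficient a_n = 1
Ratios |a_i/a_n|: 2, 4, 4, 5
Maximum ratio: 5
Cauchy's bound: |r| <= 1 + 5 = 6

Upper bound = 6


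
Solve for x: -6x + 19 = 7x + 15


Starting with: -6x + 19 = 7x + 15
Move all x terms to left: (-6 - 7)x = 15 - 19
Simplify: -13x = -4
Divide both sides by -13: x = 4/13

x = 4/13


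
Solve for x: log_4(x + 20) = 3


Convert to exponential form: x + 20 = 4^3 = 64
x = 64 - 20 = 44
Check: log_4(44 + 20) = log_4(64) = log_4(64) = 3 ✓

x = 44


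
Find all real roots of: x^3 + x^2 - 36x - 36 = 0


Let p(x) = x^3 + x^2 - 36x - 36. By the rational root theorem (leading coefficient 1), any rational root is an integer divisor of 36: try ±1, ±2, ... in turn.
Test x = 1: value = -70 ≠ 0.
Test x = -1: value = 0 ✓, so (x + 1) is a factor.
Synthetic division by (x + 1): bring down 1; 1(-1) + 1 = 0; 0(-1) - 36 = -36; (-36)(-1) - 36 = 0 → quotient x^2 - 36, remainder 0.
Solve the quadratic x^2 - 36 = 0: discriminant = 0^2 - 4(1)(-36) = 0 + 144 = 144.
sqrt(144) = 12, so x = (0 ± 12)/2: x = 6 or x = -6.

x = -6, x = -1, x = 6


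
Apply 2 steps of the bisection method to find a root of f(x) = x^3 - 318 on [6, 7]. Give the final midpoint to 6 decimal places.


f(x) = x^3 - 318
f(6) = -102 < 0
f(7) = 25 > 0

Step 1: midpoint = (6.000000 + 7.000000)/2 = 6.500000
  f(6.500000) = -43.375000
  f(mid) < 0, so root is in [6.500000, 7.000000]

Step 2: midpoint = (6.500000 + 7.000000)/2 = 6.750000
  f(6.750000) = -10.453125
  f(mid) < 0, so root is in [6.750000, 7.000000]

midpoint = 6.750000


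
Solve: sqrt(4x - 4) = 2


Square both sides: 4x - 4 = 2^2 = 4
4x = 4 + 4 = 8
x = 2
Check: sqrt(4*2 - 4) = sqrt(4) = 2 ✓

x = 2


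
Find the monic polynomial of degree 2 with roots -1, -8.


A monic polynomial with roots -1, -8 is:
p(x) = (x + 1)(x + 8)
After multiplying by (x + 1): x + 1
After multiplying by (x + 8): x^2 + 9x + 8

x^2 + 9x + 8


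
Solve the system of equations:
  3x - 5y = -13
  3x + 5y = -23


Using Cramer's rule:
Determinant D = (3)(5) - (3)(-5) = 15 + 15 = 30
Dx = (-13)(5) - (-23)(-5) = -65 - 115 = -180
Dy = (3)(-23) - (3)(-13) = -69 + 39 = -30
x = Dx/D = -180/30 = -6
y = Dy/D = -30/30 = -1

x = -6, y = -1


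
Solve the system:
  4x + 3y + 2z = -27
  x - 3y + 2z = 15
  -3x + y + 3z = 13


Using Cramer's rule. Expand each determinant along the first row.
D  = 4*[(-3)*3 - 2*1] - 3*[1*3 - 2*(-3)] + 2*[1*1 - (-3)*(-3)]
  = 4*(-11) - 3*(9) + 2*(-8) = -87
Dx = (-27)*[(-3)*3 - 2*1] - 3*[15*3 - 2*13] + 2*[15*1 - (-3)*13]
  = (-27)*(-11) - 3*(19) + 2*(54) = 348
Dy = 4*[15*3 - 2*13] - (-27)*[1*3 - 2*(-3)] + 2*[1*13 - 15*(-3)]
  = 4*(19) - (-27)*(9) + 2*(58) = 435
Dz = 4*[(-3)*13 - 15*1] - 3*[1*13 - 15*(-3)] + (-27)*[1*1 - (-3)*(-3)]
  = 4*(-54) - 3*(58) + (-27)*(-8) = -174
x = Dx/D = 348/-87 = -4, y = Dy/D = 435/-87 = -5, z = Dz/D = -174/-87 = 2
Check eq1: (4)(-4) + (3)(-5) + (2)(2) = -27 = -27 ✓
Check eq2: (1)(-4) + (-3)(-5) + (2)(2) = 15 = 15 ✓
Check eq3: (-3)(-4) + (1)(-5) + (3)(2) = 13 = 13 ✓

x = -4, y = -5, z = 2


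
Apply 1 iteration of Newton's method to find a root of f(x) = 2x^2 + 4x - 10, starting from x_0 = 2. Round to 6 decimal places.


Newton's method: x_(n+1) = x_n - f(x_n)/f'(x_n)
f(x) = 2x^2 + 4x - 10
f'(x) = 4x + 4

Iteration 1:
  f(2.000000) = 6.000000
  f'(2.000000) = 12.000000
  x_1 = 2.000000 - (6.000000)/(12.000000) = 1.500000

x_1 = 1.500000


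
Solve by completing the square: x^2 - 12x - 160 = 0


Start: x^2 - 12x - 160 = 0
Move constant: x^2 - 12x = 160
Half of -12 is -6, squared is 36
Add 36 to both sides: x^2 - 12x + 36 = 196
(x - 6)^2 = 196
x - 6 = ±14
x = 6 + 14 = 20 or x = 6 - 14 = -8

x = -8, x = 20


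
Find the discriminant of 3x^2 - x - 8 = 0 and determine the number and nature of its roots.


For ax^2 + bx + c = 0, discriminant D = b^2 - 4ac
Here a = 3, b = -1, c = -8
D = (-1)^2 - 4(3)(-8) = 1 + 96 = 97

D = 97 > 0 but not a perfect square
The equation has 2 distinct real irrational roots.

Discriminant = 97, 2 distinct real irrational roots


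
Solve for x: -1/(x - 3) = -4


Multiply both sides by (x - 3): -1 = -4(x - 3)
Distribute: -1 = -4x + 12
-4x = -1 - 12 = -13
x = 13/4

x = 13/4


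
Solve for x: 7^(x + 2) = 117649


Express both sides with the same base.
117649 = 7^6
Since the bases match, equate exponents: x + 2 = 6
So x = 6 - (2) = 4

x = 4


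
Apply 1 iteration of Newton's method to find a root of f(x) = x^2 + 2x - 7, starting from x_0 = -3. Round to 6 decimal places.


Newton's method: x_(n+1) = x_n - f(x_n)/f'(x_n)
f(x) = x^2 + 2x - 7
f'(x) = 2x + 2

Iteration 1:
  f(-3.000000) = -4.000000
  f'(-3.000000) = -4.000000
  x_1 = -3.000000 - (-4.000000)/(-4.000000) = -4.000000

x_1 = -4.000000


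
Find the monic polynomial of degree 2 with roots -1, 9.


A monic polynomial with roots -1, 9 is:
p(x) = (x + 1)(x - 9)
After multiplying by (x + 1): x + 1
After multiplying by (x - 9): x^2 - 8x - 9

x^2 - 8x - 9


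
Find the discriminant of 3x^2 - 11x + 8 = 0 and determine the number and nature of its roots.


For ax^2 + bx + c = 0, discriminant D = b^2 - 4ac
Here a = 3, b = -11, c = 8
D = (-11)^2 - 4(3)(8) = 121 - 96 = 25

D = 25 > 0 and is a perfect square (sqrt = 5)
The equation has 2 distinct real rational roots.

Discriminant = 25, 2 distinct real rational roots


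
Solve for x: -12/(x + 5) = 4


Multiply both sides by (x + 5): -12 = 4(x + 5)
Distribute: -12 = 4x + 20
4x = -12 - 20 = -32
x = -8

x = -8


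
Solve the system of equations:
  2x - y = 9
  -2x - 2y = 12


Using Cramer's rule:
Determinant D = (2)(-2) - (-2)(-1) = -4 - 2 = -6
Dx = (9)(-2) - (12)(-1) = -18 + 12 = -6
Dy = (2)(12) - (-2)(9) = 24 + 18 = 42
x = Dx/D = -6/-6 = 1
y = Dy/D = 42/-6 = -7

x = 1, y = -7


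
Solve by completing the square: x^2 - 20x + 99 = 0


Start: x^2 - 20x + 99 = 0
Move constant: x^2 - 20x = -99
Half of -20 is -10, squared is 100
Add 100 to both sides: x^2 - 20x + 100 = 1
(x - 10)^2 = 1
x - 10 = ±1
x = 10 + 1 = 11 or x = 10 - 1 = 9

x = 9, x = 11


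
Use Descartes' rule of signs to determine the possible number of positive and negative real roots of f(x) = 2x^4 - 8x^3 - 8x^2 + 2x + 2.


Descartes' rule of signs:

For positive roots, count sign changes in f(x) = 2x^4 - 8x^3 - 8x^2 + 2x + 2:
Signs of coefficients: +, -, -, +, +
Number of sign changes: 2
Possible positive real roots: 2, 0

For negative roots, examine f(-x) = 2x^4 + 8x^3 - 8x^2 - 2x + 2:
Signs of coefficients: +, +, -, -, +
Number of sign changes: 2
Possible negative real roots: 2, 0

Positive roots: 2 or 0; Negative roots: 2 or 0


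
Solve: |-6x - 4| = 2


An absolute value equation |expr| = 2 gives two cases:
Case 1: -6x - 4 = 2
  -6x = 6, so x = -1
Case 2: -6x - 4 = -2
  -6x = 2, so x = -1/3

x = -1, x = -1/3


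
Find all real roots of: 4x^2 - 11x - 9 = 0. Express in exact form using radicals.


Using the quadratic formula: x = (-b ± sqrt(b^2 - 4ac)) / (2a)
Here a = 4, b = -11, c = -9
Discriminant = b^2 - 4ac = (-11)^2 - 4(4)(-9) = 121 + 144 = 265
Since discriminant = 265 > 0, there are two real roots.
x = (11 ± sqrt(265)) / 8
Numerically: x ≈ 3.4099 or x ≈ -0.6599

x = (11 + sqrt(265)) / 8 or x = (11 - sqrt(265)) / 8


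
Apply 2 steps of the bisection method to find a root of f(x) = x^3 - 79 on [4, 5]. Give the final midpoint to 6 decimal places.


f(x) = x^3 - 79
f(4) = -15 < 0
f(5) = 46 > 0

Step 1: midpoint = (4.000000 + 5.000000)/2 = 4.500000
  f(4.500000) = 12.125000
  f(mid) > 0, so root is in [4.000000, 4.500000]

Step 2: midpoint = (4.000000 + 4.500000)/2 = 4.250000
  f(4.250000) = -2.234375
  f(mid) < 0, so root is in [4.250000, 4.500000]

midpoint = 4.250000


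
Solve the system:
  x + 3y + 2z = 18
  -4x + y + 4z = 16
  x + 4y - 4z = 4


Using Cramer's rule. Expand each determinant along the first row.
D  = 1*[1*(-4) - 4*4] - 3*[(-4)*(-4) - 4*1] + 2*[(-4)*4 - 1*1]
  = 1*(-20) - 3*(12) + 2*(-17) = -90
Dx = 18*[1*(-4) - 4*4] - 3*[16*(-4) - 4*4] + 2*[16*4 - 1*4]
  = 18*(-20) - 3*(-80) + 2*(60) = 0
Dy = 1*[16*(-4) - 4*4] - 18*[(-4)*(-4) - 4*1] + 2*[(-4)*4 - 16*1]
  = 1*(-80) - 18*(12) + 2*(-32) = -360
Dz = 1*[1*4 - 16*4] - 3*[(-4)*4 - 16*1] + 18*[(-4)*4 - 1*1]
  = 1*(-60) - 3*(-32) + 18*(-17) = -270
x = Dx/D = 0/-90 = 0, y = Dy/D = -360/-90 = 4, z = Dz/D = -270/-90 = 3
Check eq1: (1)(0) + (3)(4) + (2)(3) = 18 = 18 ✓
Check eq2: (-4)(0) + (1)(4) + (4)(3) = 16 = 16 ✓
Check eq3: (1)(0) + (4)(4) + (-4)(3) = 4 = 4 ✓

x = 0, y = 4, z = 3


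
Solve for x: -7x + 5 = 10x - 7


Starting with: -7x + 5 = 10x - 7
Move all x terms to left: (-7 - 10)x = -7 - 5
Simplify: -17x = -12
Divide both sides by -17: x = 12/17

x = 12/17


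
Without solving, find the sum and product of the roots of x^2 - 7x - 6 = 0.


By Vieta's formulas for ax^2 + bx + c = 0:
  Sum of roots = -b/a
  Product of roots = c/a

Here a = 1, b = -7, c = -6
Sum = -(-7)/1 = 7
Product = -6/1 = -6

Sum = 7, Product = -6


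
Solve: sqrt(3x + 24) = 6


Square both sides: 3x + 24 = 6^2 = 36
3x = 36 - 24 = 12
x = 4
Check: sqrt(3*4 + 24) = sqrt(36) = 6 ✓

x = 4


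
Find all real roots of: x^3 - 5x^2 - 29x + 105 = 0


Let p(x) = x^3 - 5x^2 - 29x + 105. By the rational root theorem (leading coefficient 1), any rational root is an integer divisor of 105: try ±1, ±2, ... in turn.
Test x = 1: value = 72 ≠ 0.
Test x = -1: value = 128 ≠ 0.
Test x = 3: value = 0 ✓, so (x - 3) is a factor.
Synthetic division by (x - 3): bring down 1; 1(3) - 5 = -2; (-2)(3) - 29 = -35; (-35)(3) + 105 = 0 → quotient x^2 - 2x - 35, remainder 0.
Solve the quadratic x^2 - 2x - 35 = 0: discriminant = (-2)^2 - 4(1)(-35) = 4 + 140 = 144.
sqrt(144) = 12, so x = (2 ± 12)/2: x = 7 or x = -5.

x = -5, x = 3, x = 7


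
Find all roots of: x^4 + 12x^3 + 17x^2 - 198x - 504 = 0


Let p(x) = x^4 + 12x^3 + 17x^2 - 198x - 504. By the rational root theorem (leading coefficient 1), any rational root is an integer divisor of 504: try ±1, ±2, ... in turn.
Test x = 1: value = -672 ≠ 0.
Test x = -1: value = -300 ≠ 0.
Test x = 2: value = -720 ≠ 0.
Test x = -2: value = -120 ≠ 0.
Test x = 3: value = -540 ≠ 0.
Test x = -3: value = 0 ✓, so (x + 3) is a factor.
Synthetic division by (x + 3): bring down 1; 1(-3) + 12 = 9; 9(-3) + 17 = -10; (-10)(-3) - 198 = -168; (-168)(-3) - 504 = 0 → quotient x^3 + 9x^2 - 10x - 168, remainder 0.
Continue with the quotient x^3 + 9x^2 - 10x - 168 (candidates must divide 168; re-test x = -3 first in case it repeats).
Test x = -3: value = -84 ≠ 0.
Test x = 4: value = 0 ✓, so (x - 4) is a factor.
Synthetic division by (x - 4): bring down 1; 1(4) + 9 = 13; 13(4) - 10 = 42; 42(4) - 168 = 0 → quotient x^2 + 13x + 42, remainder 0.
Solve the quadratic x^2 + 13x + 42 = 0: discriminant = 13^2 - 4(1)(42) = 169 - 168 = 1.
sqrt(1) = 1, so x = (-13 ± 1)/2: x = -6 or x = -7.
Collecting all roots found:

x = -7, x = -6, x = -3, x = 4


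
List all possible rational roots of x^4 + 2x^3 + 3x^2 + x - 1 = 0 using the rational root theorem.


Rational root theorem: possible roots are ±p/q where:
  p divides the constant term (-1): p ∈ {1}
  q divides the leading coefficient (1): q ∈ {1}

All possible rational roots: -1, 1

-1, 1


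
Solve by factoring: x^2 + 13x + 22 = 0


We need two numbers that multiply to 22 and add to 13.
Those numbers are 2 and 11 (since 2 * 11 = 22 and 2 + 11 = 13).
So x^2 + 13x + 22 = (x + 2)(x + 11) = 0
Setting each factor to zero: x = -2 or x = -11

x = -11, x = -2


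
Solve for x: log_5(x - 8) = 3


Convert to exponential form: x - 8 = 5^3 = 125
x = 125 + 8 = 133
Check: log_5(133 - 8) = log_5(125) = log_5(125) = 3 ✓

x = 133


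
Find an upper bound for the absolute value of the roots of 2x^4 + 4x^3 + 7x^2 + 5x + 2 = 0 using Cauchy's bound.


Cauchy's bound: all roots r satisfy |r| <= 1 + max(|a_i/a_n|) for i = 0,...,n-1
where a_n is the leading coefficient.

Coefficients: [2, 4, 7, 5, 2]
Leading coefficient a_n = 2
Ratios |a_i/a_n|: 2, 7/2, 5/2, 1
Maximum ratio: 7/2
Cauchy's bound: |r| <= 1 + 7/2 = 9/2

Upper bound = 9/2


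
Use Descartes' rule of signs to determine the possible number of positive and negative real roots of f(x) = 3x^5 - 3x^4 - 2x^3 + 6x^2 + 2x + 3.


Descartes' rule of signs:

For positive roots, count sign changes in f(x) = 3x^5 - 3x^4 - 2x^3 + 6x^2 + 2x + 3:
Signs of coefficients: +, -, -, +, +, +
Number of sign changes: 2
Possible positive real roots: 2, 0

For negative roots, examine f(-x) = -3x^5 - 3x^4 + 2x^3 + 6x^2 - 2x + 3:
Signs of coefficients: -, -, +, +, -, +
Number of sign changes: 3
Possible negative real roots: 3, 1

Positive roots: 2 or 0; Negative roots: 3 or 1


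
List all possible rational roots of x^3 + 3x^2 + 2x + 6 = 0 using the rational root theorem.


Rational root theorem: possible roots are ±p/q where:
  p divides the constant term (6): p ∈ {1, 2, 3, 6}
  q divides the leading coefficient (1): q ∈ {1}

All possible rational roots: -6, -3, -2, -1, 1, 2, 3, 6

-6, -3, -2, -1, 1, 2, 3, 6


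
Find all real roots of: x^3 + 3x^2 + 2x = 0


The constant term is 0, so x = 0 is a root. Factor out x:
  x(x^2 + 3x + 2) = 0
Solve the quadratic x^2 + 3x + 2 = 0: discriminant = 3^2 - 4(1)(2) = 9 - 8 = 1.
sqrt(1) = 1, so x = (-3 ± 1)/2: x = -1 or x = -2.

x = -2, x = -1, x = 0


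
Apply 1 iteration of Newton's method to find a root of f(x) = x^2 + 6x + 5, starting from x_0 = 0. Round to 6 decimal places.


Newton's method: x_(n+1) = x_n - f(x_n)/f'(x_n)
f(x) = x^2 + 6x + 5
f'(x) = 2x + 6

Iteration 1:
  f(0.000000) = 5.000000
  f'(0.000000) = 6.000000
  x_1 = 0.000000 - (5.000000)/(6.000000) = -0.833333

x_1 = -0.833333


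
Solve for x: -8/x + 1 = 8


Subtract 1 from both sides: -8/x = 7
Multiply both sides by x: -8 = 7 * x
Divide by 7: x = -8/7

x = -8/7


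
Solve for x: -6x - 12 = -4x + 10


Starting with: -6x - 12 = -4x + 10
Move all x terms to left: (-6 + 4)x = 10 + 12
Simplify: -2x = 22
Divide both sides by -2: x = -11

x = -11


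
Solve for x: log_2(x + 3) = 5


Convert to exponential form: x + 3 = 2^5 = 32
x = 32 - 3 = 29
Check: log_2(29 + 3) = log_2(32) = log_2(32) = 5 ✓

x = 29


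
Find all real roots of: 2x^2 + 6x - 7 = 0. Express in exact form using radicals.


Using the quadratic formula: x = (-b ± sqrt(b^2 - 4ac)) / (2a)
Here a = 2, b = 6, c = -7
Discriminant = b^2 - 4ac = 6^2 - 4(2)(-7) = 36 + 56 = 92
Since discriminant = 92 > 0, there are two real roots.
x = (-6 ± 2*sqrt(23)) / 4
Simplifying: x = (-3 ± sqrt(23)) / 2
Numerically: x ≈ 0.8979 or x ≈ -3.8979

x = (-3 + sqrt(23)) / 2 or x = (-3 - sqrt(23)) / 2


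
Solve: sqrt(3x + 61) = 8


Square both sides: 3x + 61 = 8^2 = 64
3x = 64 - 61 = 3
x = 1
Check: sqrt(3*1 + 61) = sqrt(64) = 8 ✓

x = 1


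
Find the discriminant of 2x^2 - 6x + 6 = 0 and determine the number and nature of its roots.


For ax^2 + bx + c = 0, discriminant D = b^2 - 4ac
Here a = 2, b = -6, c = 6
D = (-6)^2 - 4(2)(6) = 36 - 48 = -12

D = -12 < 0
The equation has no real roots (2 complex conjugate roots).

Discriminant = -12, no real roots (2 complex conjugate roots)


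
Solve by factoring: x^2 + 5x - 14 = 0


We need two numbers that multiply to -14 and add to 5.
Those numbers are -2 and 7 (since (-2) * 7 = -14 and (-2) + 7 = 5).
So x^2 + 5x - 14 = (x - 2)(x + 7) = 0
Setting each factor to zero: x = 2 or x = -7

x = -7, x = 2


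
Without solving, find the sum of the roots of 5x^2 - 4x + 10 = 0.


By Vieta's formulas for ax^2 + bx + c = 0:
  Sum of roots = -b/a
  Product of roots = c/a

Here a = 5, b = -4, c = 10
Sum = -(-4)/5 = 4/5
Product = 10/5 = 2

Sum = 4/5


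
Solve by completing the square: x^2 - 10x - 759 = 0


Start: x^2 - 10x - 759 = 0
Move constant: x^2 - 10x = 759
Half of -10 is -5, squared is 25
Add 25 to both sides: x^2 - 10x + 25 = 784
(x - 5)^2 = 784
x - 5 = ±28
x = 5 + 28 = 33 or x = 5 - 28 = -23

x = -23, x = 33


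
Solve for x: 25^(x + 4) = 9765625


Express both sides with the same base.
9765625 = 25^5
Since the bases match, equate exponents: x + 4 = 5
So x = 5 - (4) = 1

x = 1


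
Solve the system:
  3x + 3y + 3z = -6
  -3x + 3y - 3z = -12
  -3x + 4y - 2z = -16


Using Cramer's rule. Expand each determinant along the first row.
D  = 3*[3*(-2) - (-3)*4] - 3*[(-3)*(-2) - (-3)*(-3)] + 3*[(-3)*4 - 3*(-3)]
  = 3*(6) - 3*(-3) + 3*(-3) = 18
Dx = (-6)*[3*(-2) - (-3)*4] - 3*[(-12)*(-2) - (-3)*(-16)] + 3*[(-12)*4 - 3*(-16)]
  = (-6)*(6) - 3*(-24) + 3*(0) = 36
Dy = 3*[(-12)*(-2) - (-3)*(-16)] - (-6)*[(-3)*(-2) - (-3)*(-3)] + 3*[(-3)*(-16) - (-12)*(-3)]
  = 3*(-24) - (-6)*(-3) + 3*(12) = -54
Dz = 3*[3*(-16) - (-12)*4] - 3*[(-3)*(-16) - (-12)*(-3)] + (-6)*[(-3)*4 - 3*(-3)]
  = 3*(0) - 3*(12) + (-6)*(-3) = -18
x = Dx/D = 36/18 = 2, y = Dy/D = -54/18 = -3, z = Dz/D = -18/18 = -1
Check eq1: (3)(2) + (3)(-3) + (3)(-1) = -6 = -6 ✓
Check eq2: (-3)(2) + (3)(-3) + (-3)(-1) = -12 = -12 ✓
Check eq3: (-3)(2) + (4)(-3) + (-2)(-1) = -16 = -16 ✓

x = 2, y = -3, z = -1


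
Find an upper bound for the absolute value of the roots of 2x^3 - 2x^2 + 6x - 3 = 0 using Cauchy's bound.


Cauchy's bound: all roots r satisfy |r| <= 1 + max(|a_i/a_n|) for i = 0,...,n-1
where a_n is the leading coefficient.

Coefficients: [2, -2, 6, -3]
Leading coefficient a_n = 2
Ratios |a_i/a_n|: 1, 3, 3/2
Maximum ratio: 3
Cauchy's bound: |r| <= 1 + 3 = 4

Upper bound = 4


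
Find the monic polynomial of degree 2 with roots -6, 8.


A monic polynomial with roots -6, 8 is:
p(x) = (x + 6)(x - 8)
After multiplying by (x + 6): x + 6
After multiplying by (x - 8): x^2 - 2x - 48

x^2 - 2x - 48


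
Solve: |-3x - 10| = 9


An absolute value equation |expr| = 9 gives two cases:
Case 1: -3x - 10 = 9
  -3x = 19, so x = -19/3
Case 2: -3x - 10 = -9
  -3x = 1, so x = -1/3

x = -19/3, x = -1/3


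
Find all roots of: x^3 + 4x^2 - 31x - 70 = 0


Let p(x) = x^3 + 4x^2 - 31x - 70. By the rational root theorem (leading coefficient 1), any rational root is an integer divisor of 70: try ±1, ±2, ... in turn.
Test x = 1: value = -96 ≠ 0.
Test x = -1: value = -36 ≠ 0.
Test x = 2: value = -108 ≠ 0.
Test x = -2: value = 0 ✓, so (x + 2) is a factor.
Synthetic division by (x + 2): bring down 1; 1(-2) + 4 = 2; 2(-2) - 31 = -35; (-35)(-2) - 70 = 0 → quotient x^2 + 2x - 35, remainder 0.
Solve the quadratic x^2 + 2x - 35 = 0: discriminant = 2^2 - 4(1)(-35) = 4 + 140 = 144.
sqrt(144) = 12, so x = (-2 ± 12)/2: x = 5 or x = -7.
Collecting all roots found:

x = -7, x = -2, x = 5


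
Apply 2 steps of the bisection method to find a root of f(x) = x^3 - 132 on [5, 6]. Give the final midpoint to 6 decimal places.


f(x) = x^3 - 132
f(5) = -7 < 0
f(6) = 84 > 0

Step 1: midpoint = (5.000000 + 6.000000)/2 = 5.500000
  f(5.500000) = 34.375000
  f(mid) > 0, so root is in [5.000000, 5.500000]

Step 2: midpoint = (5.000000 + 5.500000)/2 = 5.250000
  f(5.250000) = 12.703125
  f(mid) > 0, so root is in [5.000000, 5.250000]

midpoint = 5.250000


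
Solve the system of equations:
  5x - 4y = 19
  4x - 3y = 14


Using Cramer's rule:
Determinant D = (5)(-3) - (4)(-4) = -15 + 16 = 1
Dx = (19)(-3) - (14)(-4) = -57 + 56 = -1
Dy = (5)(14) - (4)(19) = 70 - 76 = -6
x = Dx/D = -1/1 = -1
y = Dy/D = -6/1 = -6

x = -1, y = -6


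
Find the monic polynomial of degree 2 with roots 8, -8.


A monic polynomial with roots 8, -8 is:
p(x) = (x - 8)(x + 8)
After multiplying by (x - 8): x - 8
After multiplying by (x + 8): x^2 - 64

x^2 - 64


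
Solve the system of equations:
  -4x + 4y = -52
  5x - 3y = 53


Using Cramer's rule:
Determinant D = (-4)(-3) - (5)(4) = 12 - 20 = -8
Dx = (-52)(-3) - (53)(4) = 156 - 212 = -56
Dy = (-4)(53) - (5)(-52) = -212 + 260 = 48
x = Dx/D = -56/-8 = 7
y = Dy/D = 48/-8 = -6

x = 7, y = -6


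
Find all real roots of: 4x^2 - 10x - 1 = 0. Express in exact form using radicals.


Using the quadratic formula: x = (-b ± sqrt(b^2 - 4ac)) / (2a)
Here a = 4, b = -10, c = -1
Discriminant = b^2 - 4ac = (-10)^2 - 4(4)(-1) = 100 + 16 = 116
Since discriminant = 116 > 0, there are two real roots.
x = (10 ± 2*sqrt(29)) / 8
Simplifying: x = (5 ± sqrt(29)) / 4
Numerically: x ≈ 2.5963 or x ≈ -0.0963

x = (5 + sqrt(29)) / 4 or x = (5 - sqrt(29)) / 4


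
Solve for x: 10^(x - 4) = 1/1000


Express both sides with the same base.
1/1000 = 10^(-3)
Since the bases match, equate exponents: x - 4 = -3
So x = -3 - (-4) = 1

x = 1


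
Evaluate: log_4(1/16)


We need the exponent such that 4^? = 1/16
4^(-2) = 1/4^2 = 1/16
Therefore log_4(1/16) = -2

-2


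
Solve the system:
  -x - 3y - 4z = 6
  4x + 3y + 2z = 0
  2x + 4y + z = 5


Using Cramer's rule. Expand each determinant along the first row.
D  = (-1)*[3*1 - 2*4] - (-3)*[4*1 - 2*2] + (-4)*[4*4 - 3*2]
  = (-1)*(-5) - (-3)*(0) + (-4)*(10) = -35
Dx = 6*[3*1 - 2*4] - (-3)*[0*1 - 2*5] + (-4)*[0*4 - 3*5]
  = 6*(-5) - (-3)*(-10) + (-4)*(-15) = 0
Dy = (-1)*[0*1 - 2*5] - 6*[4*1 - 2*2] + (-4)*[4*5 - 0*2]
  = (-1)*(-10) - 6*(0) + (-4)*(20) = -70
Dz = (-1)*[3*5 - 0*4] - (-3)*[4*5 - 0*2] + 6*[4*4 - 3*2]
  = (-1)*(15) - (-3)*(20) + 6*(10) = 105
x = Dx/D = 0/-35 = 0, y = Dy/D = -70/-35 = 2, z = Dz/D = 105/-35 = -3
Check eq1: (-1)(0) + (-3)(2) + (-4)(-3) = 6 = 6 ✓
Check eq2: (4)(0) + (3)(2) + (2)(-3) = 0 = 0 ✓
Check eq3: (2)(0) + (4)(2) + (1)(-3) = 5 = 5 ✓

x = 0, y = 2, z = -3


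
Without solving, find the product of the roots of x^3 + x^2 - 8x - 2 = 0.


By Vieta's formulas for x^3 + bx^2 + cx + d = 0:
  r1 + r2 + r3 = -b/a = -1
  r1*r2 + r1*r3 + r2*r3 = c/a = -8
  r1*r2*r3 = -d/a = 2


Product = 2


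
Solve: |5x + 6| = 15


An absolute value equation |expr| = 15 gives two cases:
Case 1: 5x + 6 = 15
  5x = 9, so x = 9/5
Case 2: 5x + 6 = -15
  5x = -21, so x = -21/5

x = -21/5, x = 9/5


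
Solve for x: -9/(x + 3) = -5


Multiply both sides by (x + 3): -9 = -5(x + 3)
Distribute: -9 = -5x - 15
-5x = -9 + 15 = 6
x = -6/5

x = -6/5


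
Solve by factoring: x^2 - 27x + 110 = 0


We need two numbers that multiply to 110 and add to -27.
Those numbers are -5 and -22 (since (-5) * (-22) = 110 and (-5) + (-22) = -27).
So x^2 - 27x + 110 = (x - 5)(x - 22) = 0
Setting each factor to zero: x = 5 or x = 22

x = 5, x = 22


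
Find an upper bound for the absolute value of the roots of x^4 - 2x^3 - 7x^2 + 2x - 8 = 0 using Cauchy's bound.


Cauchy's bound: all roots r satisfy |r| <= 1 + max(|a_i/a_n|) for i = 0,...,n-1
where a_n is the leading coefficient.

Coefficients: [1, -2, -7, 2, -8]
Leading coefficient a_n = 1
Ratios |a_i/a_n|: 2, 7, 2, 8
Maximum ratio: 8
Cauchy's bound: |r| <= 1 + 8 = 9

Upper bound = 9


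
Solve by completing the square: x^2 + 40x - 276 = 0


Start: x^2 + 40x - 276 = 0
Move constant: x^2 + 40x = 276
Half of 40 is 20, squared is 400
Add 400 to both sides: x^2 + 40x + 400 = 676
(x + 20)^2 = 676
x + 20 = ±26
x = -20 + 26 = 6 or x = -20 - 26 = -46

x = -46, x = 6


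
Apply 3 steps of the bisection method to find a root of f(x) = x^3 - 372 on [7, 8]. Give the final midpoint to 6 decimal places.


f(x) = x^3 - 372
f(7) = -29 < 0
f(8) = 140 > 0

Step 1: midpoint = (7.000000 + 8.000000)/2 = 7.500000
  f(7.500000) = 49.875000
  f(mid) > 0, so root is in [7.000000, 7.500000]

Step 2: midpoint = (7.000000 + 7.500000)/2 = 7.250000
  f(7.250000) = 9.078125
  f(mid) > 0, so root is in [7.000000, 7.250000]

Step 3: midpoint = (7.000000 + 7.250000)/2 = 7.125000
  f(7.125000) = -10.294922
  f(mid) < 0, so root is in [7.125000, 7.250000]

midpoint = 7.125000


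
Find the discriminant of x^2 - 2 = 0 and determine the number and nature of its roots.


For ax^2 + bx + c = 0, discriminant D = b^2 - 4ac
Here a = 1, b = 0, c = -2
D = (0)^2 - 4(1)(-2) = 0 + 8 = 8

D = 8 > 0 but not a perfect square
The equation has 2 distinct real irrational roots.

Discriminant = 8, 2 distinct real irrational roots


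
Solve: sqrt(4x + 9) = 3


Square both sides: 4x + 9 = 3^2 = 9
4x = 9 - 9 = 0
x = 0
Check: sqrt(4*0 + 9) = sqrt(9) = 3 ✓

x = 0


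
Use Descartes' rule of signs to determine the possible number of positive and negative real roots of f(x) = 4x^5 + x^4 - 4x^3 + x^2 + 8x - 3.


Descartes' rule of signs:

For positive roots, count sign changes in f(x) = 4x^5 + x^4 - 4x^3 + x^2 + 8x - 3:
Signs of coefficients: +, +, -, +, +, -
Number of sign changes: 3
Possible positive real roots: 3, 1

For negative roots, examine f(-x) = -4x^5 + x^4 + 4x^3 + x^2 - 8x - 3:
Signs of coefficients: -, +, +, +, -, -
Number of sign changes: 2
Possible negative real roots: 2, 0

Positive roots: 3 or 1; Negative roots: 2 or 0


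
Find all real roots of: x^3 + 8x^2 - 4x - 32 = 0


Let p(x) = x^3 + 8x^2 - 4x - 32. By the rational root theorem (leading coefficient 1), any rational root is an integer divisor of 32: try ±1, ±2, ... in turn.
Test x = 1: value = -27 ≠ 0.
Test x = -1: value = -21 ≠ 0.
Test x = 2: value = 0 ✓, so (x - 2) is a factor.
Synthetic division by (x - 2): bring down 1; 1(2) + 8 = 10; 10(2) - 4 = 16; 16(2) - 32 = 0 → quotient x^2 + 10x + 16, remainder 0.
Solve the quadratic x^2 + 10x + 16 = 0: discriminant = 10^2 - 4(1)(16) = 100 - 64 = 36.
sqrt(36) = 6, so x = (-10 ± 6)/2: x = -2 or x = -8.

x = -8, x = -2, x = 2


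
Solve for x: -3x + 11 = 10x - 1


Starting with: -3x + 11 = 10x - 1
Move all x terms to left: (-3 - 10)x = -1 - 11
Simplify: -13x = -12
Divide both sides by -13: x = 12/13

x = 12/13


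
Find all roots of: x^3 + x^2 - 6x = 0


The constant term is 0, so x = 0 is a root. Factor out x:
  x^2 + x - 6 = 0
Solve the quadratic x^2 + x - 6 = 0: discriminant = 1^2 - 4(1)(-6) = 1 + 24 = 25.
sqrt(25) = 5, so x = (-1 ± 5)/2: x = 2 or x = -3.
Collecting all roots found:

x = -3, x = 0, x = 2


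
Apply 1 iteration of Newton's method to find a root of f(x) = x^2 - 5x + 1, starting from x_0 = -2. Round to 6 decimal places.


Newton's method: x_(n+1) = x_n - f(x_n)/f'(x_n)
f(x) = x^2 - 5x + 1
f'(x) = 2x - 5

Iteration 1:
  f(-2.000000) = 15.000000
  f'(-2.000000) = -9.000000
  x_1 = -2.000000 - (15.000000)/(-9.000000) = -0.333333

x_1 = -0.333333


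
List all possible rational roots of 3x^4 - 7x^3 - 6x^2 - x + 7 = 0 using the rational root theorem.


Rational root theorem: possible roots are ±p/q where:
  p divides the constant term (7): p ∈ {1, 7}
  q divides the leading coefficient (3): q ∈ {1, 3}

All possible rational roots: -7, -7/3, -1, -1/3, 1/3, 1, 7/3, 7

-7, -7/3, -1, -1/3, 1/3, 1, 7/3, 7


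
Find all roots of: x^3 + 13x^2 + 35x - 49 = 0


Let p(x) = x^3 + 13x^2 + 35x - 49. By the rational root theorem (leading coefficient 1), any rational root is an integer divisor of 49: try ±1, ±2, ... in turn.
Test x = 1: value = 0 ✓, so (x - 1) is a factor.
Synthetic division by (x - 1): bring down 1; 1(1) + 13 = 14; 14(1) + 35 = 49; 49(1) - 49 = 0 → quotient x^2 + 14x + 49, remainder 0.
Solve the quadratic x^2 + 14x + 49 = 0: discriminant = 14^2 - 4(1)(49) = 196 - 196 = 0.
Discriminant = 0, so a double root: x = -14/2 = -7.
Collecting all roots found:

x = -7 (multiplicity 2), x = 1


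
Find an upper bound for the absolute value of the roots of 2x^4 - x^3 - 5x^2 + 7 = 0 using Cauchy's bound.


Cauchy's bound: all roots r satisfy |r| <= 1 + max(|a_i/a_n|) for i = 0,...,n-1
where a_n is the leading coefficient.

Coefficients: [2, -1, -5, 0, 7]
Leading coefficient a_n = 2
Ratios |a_i/a_n|: 1/2, 5/2, 0, 7/2
Maximum ratio: 7/2
Cauchy's bound: |r| <= 1 + 7/2 = 9/2

Upper bound = 9/2


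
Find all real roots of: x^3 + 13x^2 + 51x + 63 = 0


Let p(x) = x^3 + 13x^2 + 51x + 63. By the rational root theorem (leading coefficient 1), any rational root is an integer divisor of 63: try ±1, ±2, ... in turn.
Test x = 1: value = 128 ≠ 0.
Test x = -1: value = 24 ≠ 0.
Test x = 3: value = 360 ≠ 0.
Test x = -3: value = 0 ✓, so (x + 3) is a factor.
Synthetic division by (x + 3): bring down 1; 1(-3) + 13 = 10; 10(-3) + 51 = 21; 21(-3) + 63 = 0 → quotient x^2 + 10x + 21, remainder 0.
Solve the quadratic x^2 + 10x + 21 = 0: discriminant = 10^2 - 4(1)(21) = 100 - 84 = 16.
sqrt(16) = 4, so x = (-10 ± 4)/2: x = -3 or x = -7.

x = -7, x = -3 (multiplicity 2)


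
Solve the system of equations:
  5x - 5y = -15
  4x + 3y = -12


Using Cramer's rule:
Determinant D = (5)(3) - (4)(-5) = 15 + 20 = 35
Dx = (-15)(3) - (-12)(-5) = -45 - 60 = -105
Dy = (5)(-12) - (4)(-15) = -60 + 60 = 0
x = Dx/D = -105/35 = -3
y = Dy/D = 0/35 = 0

x = -3, y = 0


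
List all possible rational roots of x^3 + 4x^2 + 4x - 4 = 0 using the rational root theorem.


Rational root theorem: possible roots are ±p/q where:
  p divides the constant term (-4): p ∈ {1, 2, 4}
  q divides the leading coefficient (1): q ∈ {1}

All possible rational roots: -4, -2, -1, 1, 2, 4

-4, -2, -1, 1, 2, 4


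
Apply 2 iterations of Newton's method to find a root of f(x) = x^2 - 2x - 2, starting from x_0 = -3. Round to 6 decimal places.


Newton's method: x_(n+1) = x_n - f(x_n)/f'(x_n)
f(x) = x^2 - 2x - 2
f'(x) = 2x - 2

Iteration 1:
  f(-3.000000) = 13.000000
  f'(-3.000000) = -8.000000
  x_1 = -3.000000 - (13.000000)/(-8.000000) = -1.375000

Iteration 2:
  f(-1.375000) = 2.640625
  f'(-1.375000) = -4.750000
  x_2 = -1.375000 - (2.640625)/(-4.750000) = -0.819079

x_2 = -0.819079


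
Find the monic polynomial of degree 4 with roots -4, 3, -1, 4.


A monic polynomial with roots -4, 3, -1, 4 is:
p(x) = (x + 4)(x - 3)(x + 1)(x - 4)
After multiplying by (x + 4): x + 4
After multiplying by (x - 3): x^2 + x - 12
After multiplying by (x + 1): x^3 + 2x^2 - 11x - 12
After multiplying by (x - 4): x^4 - 2x^3 - 19x^2 + 32x + 48

x^4 - 2x^3 - 19x^2 + 32x + 48


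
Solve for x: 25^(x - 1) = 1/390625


Express both sides with the same base.
1/390625 = 25^(-4)
Since the bases match, equate exponents: x - 1 = -4
So x = -4 - (-1) = -3

x = -3


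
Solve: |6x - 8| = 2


An absolute value equation |expr| = 2 gives two cases:
Case 1: 6x - 8 = 2
  6x = 10, so x = 5/3
Case 2: 6x - 8 = -2
  6x = 6, so x = 1

x = 1, x = 5/3


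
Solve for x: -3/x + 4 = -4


Subtract 4 from both sides: -3/x = -8
Multiply both sides by x: -3 = -8 * x
Divide by -8: x = 3/8

x = 3/8


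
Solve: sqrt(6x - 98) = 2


Square both sides: 6x - 98 = 2^2 = 4
6x = 4 + 98 = 102
x = 17
Check: sqrt(6*17 - 98) = sqrt(4) = 2 ✓

x = 17


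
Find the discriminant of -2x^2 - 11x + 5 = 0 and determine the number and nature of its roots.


For ax^2 + bx + c = 0, discriminant D = b^2 - 4ac
Here a = -2, b = -11, c = 5
D = (-11)^2 - 4(-2)(5) = 121 + 40 = 161

D = 161 > 0 but not a perfect square
The equation has 2 distinct real irrational roots.

Discriminant = 161, 2 distinct real irrational roots


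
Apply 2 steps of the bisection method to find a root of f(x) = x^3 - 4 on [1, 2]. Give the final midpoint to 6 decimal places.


f(x) = x^3 - 4
f(1) = -3 < 0
f(2) = 4 > 0

Step 1: midpoint = (1.000000 + 2.000000)/2 = 1.500000
  f(1.500000) = -0.625000
  f(mid) < 0, so root is in [1.500000, 2.000000]

Step 2: midpoint = (1.500000 + 2.000000)/2 = 1.750000
  f(1.750000) = 1.359375
  f(mid) > 0, so root is in [1.500000, 1.750000]

midpoint = 1.750000


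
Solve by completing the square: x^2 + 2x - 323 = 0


Start: x^2 + 2x - 323 = 0
Move constant: x^2 + 2x = 323
Half of 2 is 1, squared is 1
Add 1 to both sides: x^2 + 2x + 1 = 324
(x + 1)^2 = 324
x + 1 = ±18
x = -1 + 18 = 17 or x = -1 - 18 = -19

x = -19, x = 17


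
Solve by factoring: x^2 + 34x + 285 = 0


We need two numbers that multiply to 285 and add to 34.
Those numbers are 15 and 19 (since 15 * 19 = 285 and 15 + 19 = 34).
So x^2 + 34x + 285 = (x + 15)(x + 19) = 0
Setting each factor to zero: x = -15 or x = -19

x = -19, x = -15


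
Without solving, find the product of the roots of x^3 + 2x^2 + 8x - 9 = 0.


By Vieta's formulas for x^3 + bx^2 + cx + d = 0:
  r1 + r2 + r3 = -b/a = -2
  r1*r2 + r1*r3 + r2*r3 = c/a = 8
  r1*r2*r3 = -d/a = 9


Product = 9


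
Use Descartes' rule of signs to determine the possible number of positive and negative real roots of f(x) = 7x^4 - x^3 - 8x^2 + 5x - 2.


Descartes' rule of signs:

For positive roots, count sign changes in f(x) = 7x^4 - x^3 - 8x^2 + 5x - 2:
Signs of coefficients: +, -, -, +, -
Number of sign changes: 3
Possible positive real roots: 3, 1

For negative roots, examine f(-x) = 7x^4 + x^3 - 8x^2 - 5x - 2:
Signs of coefficients: +, +, -, -, -
Number of sign changes: 1
Possible negative real roots: 1

Positive roots: 3 or 1; Negative roots: 1


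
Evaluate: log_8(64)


We need the exponent such that 8^? = 64
8^2 = 64
Therefore log_8(64) = 2

2


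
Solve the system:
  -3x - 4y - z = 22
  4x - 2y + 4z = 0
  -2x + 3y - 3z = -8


Using Cramer's rule. Expand each determinant along the first row.
D  = (-3)*[(-2)*(-3) - 4*3] - (-4)*[4*(-3) - 4*(-2)] + (-1)*[4*3 - (-2)*(-2)]
  = (-3)*(-6) - (-4)*(-4) + (-1)*(8) = -6
Dx = 22*[(-2)*(-3) - 4*3] - (-4)*[0*(-3) - 4*(-8)] + (-1)*[0*3 - (-2)*(-8)]
  = 22*(-6) - (-4)*(32) + (-1)*(-16) = 12
Dy = (-3)*[0*(-3) - 4*(-8)] - 22*[4*(-3) - 4*(-2)] + (-1)*[4*(-8) - 0*(-2)]
  = (-3)*(32) - 22*(-4) + (-1)*(-32) = 24
Dz = (-3)*[(-2)*(-8) - 0*3] - (-4)*[4*(-8) - 0*(-2)] + 22*[4*3 - (-2)*(-2)]
  = (-3)*(16) - (-4)*(-32) + 22*(8) = 0
x = Dx/D = 12/-6 = -2, y = Dy/D = 24/-6 = -4, z = Dz/D = 0/-6 = 0
Check eq1: (-3)(-2) + (-4)(-4) + (-1)(0) = 22 = 22 ✓
Check eq2: (4)(-2) + (-2)(-4) + (4)(0) = 0 = 0 ✓
Check eq3: (-2)(-2) + (3)(-4) + (-3)(0) = -8 = -8 ✓

x = -2, y = -4, z = 0


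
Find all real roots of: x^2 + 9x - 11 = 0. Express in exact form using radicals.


Using the quadratic formula: x = (-b ± sqrt(b^2 - 4ac)) / (2a)
Here a = 1, b = 9, c = -11
Discriminant = b^2 - 4ac = 9^2 - 4(1)(-11) = 81 + 44 = 125
Since discriminant = 125 > 0, there are two real roots.
x = (-9 ± 5*sqrt(5)) / 2
Numerically: x ≈ 1.0902 or x ≈ -10.0902

x = (-9 + 5*sqrt(5)) / 2 or x = (-9 - 5*sqrt(5)) / 2


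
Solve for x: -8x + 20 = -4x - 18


Starting with: -8x + 20 = -4x - 18
Move all x terms to left: (-8 + 4)x = -18 - 20
Simplify: -4x = -38
Divide both sides by -4: x = 19/2

x = 19/2


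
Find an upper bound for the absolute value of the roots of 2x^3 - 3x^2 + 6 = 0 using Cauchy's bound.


Cauchy's bound: all roots r satisfy |r| <= 1 + max(|a_i/a_n|) for i = 0,...,n-1
where a_n is the leading coefficient.

Coefficients: [2, -3, 0, 6]
Leading coefficient a_n = 2
Ratios |a_i/a_n|: 3/2, 0, 3
Maximum ratio: 3
Cauchy's bound: |r| <= 1 + 3 = 4

Upper bound = 4


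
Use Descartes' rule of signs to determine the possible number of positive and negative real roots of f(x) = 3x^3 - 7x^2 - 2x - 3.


Descartes' rule of signs:

For positive roots, count sign changes in f(x) = 3x^3 - 7x^2 - 2x - 3:
Signs of coefficients: +, -, -, -
Number of sign changes: 1
Possible positive real roots: 1

For negative roots, examine f(-x) = -3x^3 - 7x^2 + 2x - 3:
Signs of coefficients: -, -, +, -
Number of sign changes: 2
Possible negative real roots: 2, 0

Positive roots: 1; Negative roots: 2 or 0


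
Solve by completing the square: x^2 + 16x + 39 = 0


Start: x^2 + 16x + 39 = 0
Move constant: x^2 + 16x = -39
Half of 16 is 8, squared is 64
Add 64 to both sides: x^2 + 16x + 64 = 25
(x + 8)^2 = 25
x + 8 = ±5
x = -8 + 5 = -3 or x = -8 - 5 = -13

x = -13, x = -3


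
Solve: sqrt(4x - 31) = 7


Square both sides: 4x - 31 = 7^2 = 49
4x = 49 + 31 = 80
x = 20
Check: sqrt(4*20 - 31) = sqrt(49) = 7 ✓

x = 20


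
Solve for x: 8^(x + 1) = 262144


Express both sides with the same base.
262144 = 8^6
Since the bases match, equate exponents: x + 1 = 6
So x = 6 - (1) = 5

x = 5


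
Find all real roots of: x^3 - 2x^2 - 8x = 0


The constant term is 0, so x = 0 is a root. Factor out x:
  x(x^2 - 2x - 8) = 0
Solve the quadratic x^2 - 2x - 8 = 0: discriminant = (-2)^2 - 4(1)(-8) = 4 + 32 = 36.
sqrt(36) = 6, so x = (2 ± 6)/2: x = 4 or x = -2.

x = -2, x = 0, x = 4


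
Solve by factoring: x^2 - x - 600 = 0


We need two numbers that multiply to -600 and add to -1.
Those numbers are -25 and 24 (since (-25) * 24 = -600 and (-25) + 24 = -1).
So x^2 - x - 600 = (x - 25)(x + 24) = 0
Setting each factor to zero: x = 25 or x = -24

x = -24, x = 25


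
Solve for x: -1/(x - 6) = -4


Multiply both sides by (x - 6): -1 = -4(x - 6)
Distribute: -1 = -4x + 24
-4x = -1 - 24 = -25
x = 25/4

x = 25/4


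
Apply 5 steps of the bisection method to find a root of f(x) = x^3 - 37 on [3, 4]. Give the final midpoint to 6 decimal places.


f(x) = x^3 - 37
f(3) = -10 < 0
f(4) = 27 > 0

Step 1: midpoint = (3.000000 + 4.000000)/2 = 3.500000
  f(3.500000) = 5.875000
  f(mid) > 0, so root is in [3.000000, 3.500000]

Step 2: midpoint = (3.000000 + 3.500000)/2 = 3.250000
  f(3.250000) = -2.671875
  f(mid) < 0, so root is in [3.250000, 3.500000]

Step 3: midpoint = (3.250000 + 3.500000)/2 = 3.375000
  f(3.375000) = 1.443359
  f(mid) > 0, so root is in [3.250000, 3.375000]

Step 4: midpoint = (3.250000 + 3.375000)/2 = 3.312500
  f(3.312500) = -0.653076
  f(mid) < 0, so root is in [3.312500, 3.375000]

Step 5: midpoint = (3.312500 + 3.375000)/2 = 3.343750
  f(3.343750) = 0.385345
  f(mid) > 0, so root is in [3.312500, 3.343750]

midpoint = 3.343750


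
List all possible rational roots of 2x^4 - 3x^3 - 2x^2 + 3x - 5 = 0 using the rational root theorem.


Rational root theorem: possible roots are ±p/q where:
  p divides the constant term (-5): p ∈ {1, 5}
  q divides the leading coefficient (2): q ∈ {1, 2}

All possible rational roots: -5, -5/2, -1, -1/2, 1/2, 1, 5/2, 5

-5, -5/2, -1, -1/2, 1/2, 1, 5/2, 5


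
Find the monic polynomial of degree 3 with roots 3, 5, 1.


A monic polynomial with roots 3, 5, 1 is:
p(x) = (x - 3)(x - 5)(x - 1)
After multiplying by (x - 3): x - 3
After multiplying by (x - 5): x^2 - 8x + 15
After multiplying by (x - 1): x^3 - 9x^2 + 23x - 15

x^3 - 9x^2 + 23x - 15


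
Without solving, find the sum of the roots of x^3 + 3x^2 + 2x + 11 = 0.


By Vieta's formulas for x^3 + bx^2 + cx + d = 0:
  r1 + r2 + r3 = -b/a = -3
  r1*r2 + r1*r3 + r2*r3 = c/a = 2
  r1*r2*r3 = -d/a = -11


Sum = -3


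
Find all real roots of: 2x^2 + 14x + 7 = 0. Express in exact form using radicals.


Using the quadratic formula: x = (-b ± sqrt(b^2 - 4ac)) / (2a)
Here a = 2, b = 14, c = 7
Discriminant = b^2 - 4ac = 14^2 - 4(2)(7) = 196 - 56 = 140
Since discriminant = 140 > 0, there are two real roots.
x = (-14 ± 2*sqrt(35)) / 4
Simplifying: x = (-7 ± sqrt(35)) / 2
Numerically: x ≈ -0.5420 or x ≈ -6.4580

x = (-7 + sqrt(35)) / 2 or x = (-7 - sqrt(35)) / 2


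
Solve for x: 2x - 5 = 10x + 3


Starting with: 2x - 5 = 10x + 3
Move all x terms to left: (2 - 10)x = 3 + 5
Simplify: -8x = 8
Divide both sides by -8: x = -1

x = -1


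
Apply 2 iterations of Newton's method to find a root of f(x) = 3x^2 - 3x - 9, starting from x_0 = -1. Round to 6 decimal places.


Newton's method: x_(n+1) = x_n - f(x_n)/f'(x_n)
f(x) = 3x^2 - 3x - 9
f'(x) = 6x - 3

Iteration 1:
  f(-1.000000) = -3.000000
  f'(-1.000000) = -9.000000
  x_1 = -1.000000 - (-3.000000)/(-9.000000) = -1.333333

Iteration 2:
  f(-1.333333) = 0.333333
  f'(-1.333333) = -11.000000
  x_2 = -1.333333 - (0.333333)/(-11.000000) = -1.303030

x_2 = -1.303030


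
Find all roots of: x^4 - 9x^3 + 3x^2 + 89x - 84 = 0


Let p(x) = x^4 - 9x^3 + 3x^2 + 89x - 84. By the rational root theorem (leading coefficient 1), any rational root is an integer divisor of 84: try ±1, ±2, ... in turn.
Test x = 1: value = 0 ✓, so (x - 1) is a factor.
Synthetic division by (x - 1): bring down 1; 1(1) - 9 = -8; (-8)(1) + 3 = -5; (-5)(1) + 89 = 84; 84(1) - 84 = 0 → quotient x^3 - 8x^2 - 5x + 84, remainder 0.
Continue with the quotient x^3 - 8x^2 - 5x + 84 (candidates must divide 84; re-test x = 1 first in case it repeats).
Test x = 1: value = 72 ≠ 0.
Test x = -1: value = 80 ≠ 0.
Test x = 2: value = 50 ≠ 0.
Test x = -2: value = 54 ≠ 0.
Test x = 3: value = 24 ≠ 0.
Test x = -3: value = 0 ✓, so (x + 3) is a factor.
Synthetic division by (x + 3): bring down 1; 1(-3) - 8 = -11; (-11)(-3) - 5 = 28; 28(-3) + 84 = 0 → quotient x^2 - 11x + 28, remainder 0.
Solve the quadratic x^2 - 11x + 28 = 0: discriminant = (-11)^2 - 4(1)(28) = 121 - 112 = 9.
sqrt(9) = 3, so x = (11 ± 3)/2: x = 7 or x = 4.
Collecting all roots found:

x = -3, x = 1, x = 4, x = 7
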